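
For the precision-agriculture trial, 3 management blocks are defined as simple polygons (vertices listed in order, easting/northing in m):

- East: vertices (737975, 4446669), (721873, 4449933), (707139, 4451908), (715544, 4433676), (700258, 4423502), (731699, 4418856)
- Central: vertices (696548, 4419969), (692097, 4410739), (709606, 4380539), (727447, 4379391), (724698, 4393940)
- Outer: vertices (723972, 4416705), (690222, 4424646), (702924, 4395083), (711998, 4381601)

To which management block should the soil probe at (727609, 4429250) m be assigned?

Cast a ray rightward from (727609, 4429250). For each polygon, the edges (by vertex number in listed order) whose endpoints lie on opposite sides of northing = 4429250, where each meets that height, and whether that is right or left of the point:
East: 4–5 at easting≈708894.1 (left), 6–1 at easting≈734044.4 (right) → 1 crossing.
Central: no edge straddles that height → 0 crossings.
Outer: no edge straddles that height → 0 crossings.
Only East has an odd count, so the point is inside East.

East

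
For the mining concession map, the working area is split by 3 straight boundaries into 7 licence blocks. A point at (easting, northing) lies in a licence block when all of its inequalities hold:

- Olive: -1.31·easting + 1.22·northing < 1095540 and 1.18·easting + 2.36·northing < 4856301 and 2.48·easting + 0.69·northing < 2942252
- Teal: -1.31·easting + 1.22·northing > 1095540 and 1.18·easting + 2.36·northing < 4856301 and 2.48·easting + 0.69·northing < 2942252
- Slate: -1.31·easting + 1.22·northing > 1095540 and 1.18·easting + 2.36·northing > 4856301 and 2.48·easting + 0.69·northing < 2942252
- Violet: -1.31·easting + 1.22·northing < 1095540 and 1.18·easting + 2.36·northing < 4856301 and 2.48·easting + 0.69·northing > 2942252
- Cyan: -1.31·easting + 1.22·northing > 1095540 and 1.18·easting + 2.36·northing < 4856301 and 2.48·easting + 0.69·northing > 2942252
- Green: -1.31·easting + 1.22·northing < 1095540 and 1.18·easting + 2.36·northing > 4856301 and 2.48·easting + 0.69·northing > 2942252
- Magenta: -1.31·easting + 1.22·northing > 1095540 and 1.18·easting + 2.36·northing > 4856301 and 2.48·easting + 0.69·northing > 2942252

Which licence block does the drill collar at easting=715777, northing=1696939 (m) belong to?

-1.31·715777 + 1.22·1696939 = 1132597.710, which is > 1095540
1.18·715777 + 2.36·1696939 = 4849392.900, which is < 4856301
2.48·715777 + 0.69·1696939 = 2946014.870, which is > 2942252
This sign pattern matches Cyan.

Cyan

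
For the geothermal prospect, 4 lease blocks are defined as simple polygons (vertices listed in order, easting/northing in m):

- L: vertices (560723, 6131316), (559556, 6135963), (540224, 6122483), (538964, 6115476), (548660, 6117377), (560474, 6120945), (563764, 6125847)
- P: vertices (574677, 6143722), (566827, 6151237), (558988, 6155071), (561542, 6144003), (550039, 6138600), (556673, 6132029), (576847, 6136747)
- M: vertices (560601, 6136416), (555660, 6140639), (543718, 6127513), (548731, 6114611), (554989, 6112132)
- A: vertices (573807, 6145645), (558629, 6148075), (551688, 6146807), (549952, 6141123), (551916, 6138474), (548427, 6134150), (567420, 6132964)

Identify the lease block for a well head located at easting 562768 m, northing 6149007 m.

P

Cast a ray rightward from (562768, 6149007). For each polygon, the edges (by vertex number in listed order) whose endpoints lie on opposite sides of northing = 6149007, where each meets that height, and whether that is right or left of the point:
L: no edge straddles that height → 0 crossings.
P: 1–2 at easting≈569156.4 (right), 3–4 at easting≈560387.3 (left) → 1 crossing.
M: no edge straddles that height → 0 crossings.
A: no edge straddles that height → 0 crossings.
Only P has an odd count, so the point is inside P.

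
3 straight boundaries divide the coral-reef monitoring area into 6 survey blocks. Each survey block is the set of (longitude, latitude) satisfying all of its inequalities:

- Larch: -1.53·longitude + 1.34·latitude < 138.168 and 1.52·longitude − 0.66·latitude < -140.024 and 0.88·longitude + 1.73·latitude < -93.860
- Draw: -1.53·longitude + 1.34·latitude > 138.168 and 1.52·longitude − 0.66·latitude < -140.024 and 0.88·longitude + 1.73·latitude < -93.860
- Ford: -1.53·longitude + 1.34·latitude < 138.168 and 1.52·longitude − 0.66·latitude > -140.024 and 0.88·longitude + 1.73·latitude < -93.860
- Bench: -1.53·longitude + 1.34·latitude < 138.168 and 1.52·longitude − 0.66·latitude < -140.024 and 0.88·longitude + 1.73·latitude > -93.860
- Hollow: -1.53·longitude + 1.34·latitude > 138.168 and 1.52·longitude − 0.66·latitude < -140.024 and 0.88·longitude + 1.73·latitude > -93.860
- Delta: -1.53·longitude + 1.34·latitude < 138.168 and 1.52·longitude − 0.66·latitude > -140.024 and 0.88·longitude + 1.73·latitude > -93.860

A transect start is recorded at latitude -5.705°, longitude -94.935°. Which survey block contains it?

-1.53·-94.935 + 1.34·-5.705 = 137.606, which is < 138.168
1.52·-94.935 − 0.66·-5.705 = -140.536, which is < -140.024
0.88·-94.935 + 1.73·-5.705 = -93.412, which is > -93.860
This sign pattern matches Bench.

Bench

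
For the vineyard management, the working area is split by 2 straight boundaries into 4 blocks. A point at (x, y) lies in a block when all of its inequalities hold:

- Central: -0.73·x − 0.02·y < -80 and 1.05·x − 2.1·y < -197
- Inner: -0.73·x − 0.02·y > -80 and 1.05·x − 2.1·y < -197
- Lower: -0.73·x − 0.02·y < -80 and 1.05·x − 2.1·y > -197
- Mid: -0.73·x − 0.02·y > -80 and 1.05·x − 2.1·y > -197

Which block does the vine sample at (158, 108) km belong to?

-0.73·158 − 0.02·108 = -117.500, which is < -80
1.05·158 − 2.1·108 = -60.900, which is > -197
This sign pattern matches Lower.

Lower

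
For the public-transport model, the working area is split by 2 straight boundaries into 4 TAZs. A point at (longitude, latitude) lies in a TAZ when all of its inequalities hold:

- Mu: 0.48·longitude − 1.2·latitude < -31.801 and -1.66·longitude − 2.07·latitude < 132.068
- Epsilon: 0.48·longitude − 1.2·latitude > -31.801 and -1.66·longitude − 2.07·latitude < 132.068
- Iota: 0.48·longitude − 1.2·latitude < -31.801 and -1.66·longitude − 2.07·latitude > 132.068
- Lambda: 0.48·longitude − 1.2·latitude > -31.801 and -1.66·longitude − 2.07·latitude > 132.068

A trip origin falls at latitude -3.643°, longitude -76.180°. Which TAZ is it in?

Iota

0.48·-76.180 − 1.2·-3.643 = -32.195, which is < -31.801
-1.66·-76.180 − 2.07·-3.643 = 134.000, which is > 132.068
This sign pattern matches Iota.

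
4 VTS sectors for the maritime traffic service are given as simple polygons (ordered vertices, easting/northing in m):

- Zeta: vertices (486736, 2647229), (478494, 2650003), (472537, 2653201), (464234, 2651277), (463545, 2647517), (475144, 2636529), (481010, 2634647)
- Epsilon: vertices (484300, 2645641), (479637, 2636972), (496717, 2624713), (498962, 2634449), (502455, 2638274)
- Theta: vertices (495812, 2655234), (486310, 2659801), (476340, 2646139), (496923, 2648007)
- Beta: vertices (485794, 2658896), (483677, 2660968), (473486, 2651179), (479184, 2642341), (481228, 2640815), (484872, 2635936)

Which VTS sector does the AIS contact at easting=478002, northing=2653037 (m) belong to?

Cast a ray rightward from (478002, 2653037). For each polygon, the edges (by vertex number in listed order) whose endpoints lie on opposite sides of northing = 2653037, where each meets that height, and whether that is right or left of the point:
Zeta: 2–3 at easting≈472842.5 (left), 3–4 at easting≈471829.3 (left) → 0 crossings.
Epsilon: no edge straddles that height → 0 crossings.
Theta: 2–3 at easting≈481373.9 (right), 4–1 at easting≈496149.7 (right) → 2 crossings.
Beta: 2–3 at easting≈475420.3 (left), 6–1 at easting≈485558.7 (right) → 1 crossing.
Only Beta has an odd count, so the point is inside Beta.

Beta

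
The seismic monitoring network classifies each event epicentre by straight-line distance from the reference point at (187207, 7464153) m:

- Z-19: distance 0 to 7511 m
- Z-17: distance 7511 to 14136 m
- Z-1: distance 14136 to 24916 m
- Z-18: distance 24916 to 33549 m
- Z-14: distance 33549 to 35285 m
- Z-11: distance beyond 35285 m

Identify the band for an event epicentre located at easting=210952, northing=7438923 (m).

Distance = √((210952−187207)² + (7438923−7464153)²) = √(563825025.000 + 636552900.000) = 34646.471 m.
33549 ≤ 34646.471 < 35285 → Z-14.

Z-14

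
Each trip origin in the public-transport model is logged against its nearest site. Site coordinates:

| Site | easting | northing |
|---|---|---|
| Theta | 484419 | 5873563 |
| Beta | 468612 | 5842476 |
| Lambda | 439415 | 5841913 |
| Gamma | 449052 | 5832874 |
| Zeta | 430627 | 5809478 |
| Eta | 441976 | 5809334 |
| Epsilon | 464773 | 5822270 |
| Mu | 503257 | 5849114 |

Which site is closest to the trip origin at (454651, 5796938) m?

Squared distances to each site:
Theta: 6757524449.000; Beta: 2268618965.000; Lambda: 2254886321.000; Gamma: 1322744897.000; Zeta: 734404176.000; Eta: 314316441.000; Epsilon: 744165108.000; Mu: 5084878212.000.
Minimum at Eta.

Eta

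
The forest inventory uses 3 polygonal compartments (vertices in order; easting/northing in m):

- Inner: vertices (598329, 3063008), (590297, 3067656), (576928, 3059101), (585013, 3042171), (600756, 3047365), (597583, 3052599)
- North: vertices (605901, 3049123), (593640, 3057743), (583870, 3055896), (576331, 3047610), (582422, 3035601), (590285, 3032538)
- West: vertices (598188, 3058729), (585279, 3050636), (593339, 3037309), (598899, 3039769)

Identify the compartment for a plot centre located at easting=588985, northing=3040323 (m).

North

Cast a ray rightward from (588985, 3040323). For each polygon, the edges (by vertex number in listed order) whose endpoints lie on opposite sides of northing = 3040323, where each meets that height, and whether that is right or left of the point:
Inner: no edge straddles that height → 0 crossings.
North: 4–5 at easting≈580027.0 (left), 6–1 at easting≈597615.2 (right) → 1 crossing.
West: 2–3 at easting≈591516.2 (right), 4–1 at easting≈598878.2 (right) → 2 crossings.
Only North has an odd count, so the point is inside North.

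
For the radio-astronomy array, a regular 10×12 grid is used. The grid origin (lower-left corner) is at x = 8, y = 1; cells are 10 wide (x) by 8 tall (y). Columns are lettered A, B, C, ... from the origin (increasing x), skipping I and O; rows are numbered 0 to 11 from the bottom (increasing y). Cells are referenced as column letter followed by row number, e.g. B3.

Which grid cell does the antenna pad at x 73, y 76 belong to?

Column index: ⌊(73 − 8) / 10⌋ = ⌊6.500⌋ = 6 → column G
Row offset from origin: ⌊(76 − 1) / 8⌋ = ⌊9.375⌋ = 9 → row 9

G9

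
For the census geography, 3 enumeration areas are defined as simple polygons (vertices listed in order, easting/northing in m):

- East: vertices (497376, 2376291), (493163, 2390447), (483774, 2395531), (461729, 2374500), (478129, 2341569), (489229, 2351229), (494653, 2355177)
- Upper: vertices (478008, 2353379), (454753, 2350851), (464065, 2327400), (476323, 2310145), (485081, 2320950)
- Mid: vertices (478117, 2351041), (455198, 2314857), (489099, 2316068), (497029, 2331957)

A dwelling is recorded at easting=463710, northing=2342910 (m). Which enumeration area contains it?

Upper

Cast a ray rightward from (463710, 2342910). For each polygon, the edges (by vertex number in listed order) whose endpoints lie on opposite sides of northing = 2342910, where each meets that height, and whether that is right or left of the point:
East: 4–5 at easting≈477461.2 (right), 5–6 at easting≈479669.9 (right) → 2 crossings.
Upper: 2–3 at easting≈457906.2 (left), 5–1 at easting≈480291.4 (right) → 1 crossing.
Mid: 1–2 at easting≈472966.8 (right), 4–1 at easting≈486174.7 (right) → 2 crossings.
Only Upper has an odd count, so the point is inside Upper.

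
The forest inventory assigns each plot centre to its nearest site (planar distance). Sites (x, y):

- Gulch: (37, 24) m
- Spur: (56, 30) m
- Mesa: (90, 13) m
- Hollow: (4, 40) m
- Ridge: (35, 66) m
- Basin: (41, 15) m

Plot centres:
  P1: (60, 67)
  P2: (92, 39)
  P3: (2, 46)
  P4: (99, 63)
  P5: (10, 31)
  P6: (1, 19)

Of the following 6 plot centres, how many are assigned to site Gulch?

P1 → Ridge
P2 → Mesa
P3 → Hollow
P4 → Mesa
P5 → Hollow
P6 → Hollow
0 of the 6 go to Gulch.

0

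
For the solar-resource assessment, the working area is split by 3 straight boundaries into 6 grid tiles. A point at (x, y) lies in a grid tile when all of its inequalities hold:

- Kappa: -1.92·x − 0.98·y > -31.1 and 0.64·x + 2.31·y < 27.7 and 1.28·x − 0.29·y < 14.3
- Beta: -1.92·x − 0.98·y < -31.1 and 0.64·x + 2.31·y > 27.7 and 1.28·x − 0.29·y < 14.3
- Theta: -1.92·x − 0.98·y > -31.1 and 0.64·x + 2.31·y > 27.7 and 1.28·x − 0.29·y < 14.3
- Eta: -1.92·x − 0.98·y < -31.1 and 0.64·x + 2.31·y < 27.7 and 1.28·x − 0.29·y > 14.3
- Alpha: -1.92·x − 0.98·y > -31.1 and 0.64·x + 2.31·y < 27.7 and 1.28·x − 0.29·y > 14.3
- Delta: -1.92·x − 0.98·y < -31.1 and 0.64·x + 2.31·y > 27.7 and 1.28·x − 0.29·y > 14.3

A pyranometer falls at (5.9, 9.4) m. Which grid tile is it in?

-1.92·5.9 − 0.98·9.4 = -20.540, which is > -31.1
0.64·5.9 + 2.31·9.4 = 25.490, which is < 27.7
1.28·5.9 − 0.29·9.4 = 4.826, which is < 14.3
This sign pattern matches Kappa.

Kappa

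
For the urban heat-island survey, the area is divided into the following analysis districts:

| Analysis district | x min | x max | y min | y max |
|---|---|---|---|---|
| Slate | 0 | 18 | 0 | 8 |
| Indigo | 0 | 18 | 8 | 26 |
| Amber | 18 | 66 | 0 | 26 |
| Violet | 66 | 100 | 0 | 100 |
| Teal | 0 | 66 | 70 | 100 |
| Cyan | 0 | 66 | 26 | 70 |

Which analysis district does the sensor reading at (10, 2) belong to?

Slate

The point has x = 10 and y = 2.
Only Slate satisfies 0 ≤ x ≤ 18 and 0 ≤ y ≤ 8.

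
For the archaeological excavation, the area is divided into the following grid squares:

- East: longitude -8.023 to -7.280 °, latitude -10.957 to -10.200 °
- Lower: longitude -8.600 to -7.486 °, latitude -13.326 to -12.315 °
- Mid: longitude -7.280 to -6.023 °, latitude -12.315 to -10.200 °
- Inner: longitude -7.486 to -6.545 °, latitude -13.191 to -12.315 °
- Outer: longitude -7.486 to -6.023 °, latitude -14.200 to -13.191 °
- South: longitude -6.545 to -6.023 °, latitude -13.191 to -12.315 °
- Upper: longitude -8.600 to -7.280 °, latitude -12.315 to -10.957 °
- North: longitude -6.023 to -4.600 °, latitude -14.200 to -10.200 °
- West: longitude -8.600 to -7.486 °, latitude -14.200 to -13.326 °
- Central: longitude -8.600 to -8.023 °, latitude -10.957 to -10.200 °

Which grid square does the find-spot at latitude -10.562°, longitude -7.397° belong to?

The point has longitude = -7.397 and latitude = -10.562.
Only East satisfies -8.023 ≤ longitude ≤ -7.280 and -10.957 ≤ latitude ≤ -10.200.

East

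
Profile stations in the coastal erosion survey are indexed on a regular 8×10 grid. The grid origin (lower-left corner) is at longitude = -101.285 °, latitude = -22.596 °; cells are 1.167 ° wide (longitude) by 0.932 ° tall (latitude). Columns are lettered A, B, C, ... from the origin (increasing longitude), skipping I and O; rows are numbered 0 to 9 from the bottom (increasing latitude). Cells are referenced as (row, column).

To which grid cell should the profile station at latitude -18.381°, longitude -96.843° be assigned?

Column index: ⌊(-96.843 − -101.285) / 1.167⌋ = ⌊3.806⌋ = 3 → column D
Row offset from origin: ⌊(-18.381 − -22.596) / 0.932⌋ = ⌊4.523⌋ = 4 → row 4

(4, D)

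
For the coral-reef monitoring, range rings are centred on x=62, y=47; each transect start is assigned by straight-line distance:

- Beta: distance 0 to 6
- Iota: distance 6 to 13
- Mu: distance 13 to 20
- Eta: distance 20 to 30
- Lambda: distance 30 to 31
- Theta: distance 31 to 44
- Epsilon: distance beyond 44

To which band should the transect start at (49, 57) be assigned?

Mu

Distance = √((49−62)² + (57−47)²) = √(169.000 + 100.000) = 16.401.
13 ≤ 16.401 < 20 → Mu.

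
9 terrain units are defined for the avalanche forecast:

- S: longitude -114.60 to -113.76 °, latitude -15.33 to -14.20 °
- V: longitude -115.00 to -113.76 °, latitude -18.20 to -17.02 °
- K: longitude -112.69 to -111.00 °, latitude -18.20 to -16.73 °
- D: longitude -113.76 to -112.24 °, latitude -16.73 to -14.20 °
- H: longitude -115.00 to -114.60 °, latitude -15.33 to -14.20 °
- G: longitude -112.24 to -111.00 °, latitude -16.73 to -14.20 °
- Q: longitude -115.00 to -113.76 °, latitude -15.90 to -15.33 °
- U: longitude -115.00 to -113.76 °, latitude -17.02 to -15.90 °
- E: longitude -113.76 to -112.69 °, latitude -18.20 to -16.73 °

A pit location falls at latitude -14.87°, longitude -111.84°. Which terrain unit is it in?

The point has longitude = -111.84 and latitude = -14.87.
Only G satisfies -112.24 ≤ longitude ≤ -111.00 and -16.73 ≤ latitude ≤ -14.20.

G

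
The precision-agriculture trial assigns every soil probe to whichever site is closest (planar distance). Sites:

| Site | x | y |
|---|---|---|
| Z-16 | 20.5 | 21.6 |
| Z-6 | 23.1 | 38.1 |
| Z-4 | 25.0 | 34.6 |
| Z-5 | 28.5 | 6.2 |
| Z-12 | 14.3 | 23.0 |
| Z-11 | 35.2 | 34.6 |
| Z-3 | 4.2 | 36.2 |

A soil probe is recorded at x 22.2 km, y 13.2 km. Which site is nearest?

Squared distances to each site:
Z-16: 73.450; Z-6: 620.820; Z-4: 465.800; Z-5: 88.690; Z-12: 158.450; Z-11: 626.960; Z-3: 853.000.
Minimum at Z-16.

Z-16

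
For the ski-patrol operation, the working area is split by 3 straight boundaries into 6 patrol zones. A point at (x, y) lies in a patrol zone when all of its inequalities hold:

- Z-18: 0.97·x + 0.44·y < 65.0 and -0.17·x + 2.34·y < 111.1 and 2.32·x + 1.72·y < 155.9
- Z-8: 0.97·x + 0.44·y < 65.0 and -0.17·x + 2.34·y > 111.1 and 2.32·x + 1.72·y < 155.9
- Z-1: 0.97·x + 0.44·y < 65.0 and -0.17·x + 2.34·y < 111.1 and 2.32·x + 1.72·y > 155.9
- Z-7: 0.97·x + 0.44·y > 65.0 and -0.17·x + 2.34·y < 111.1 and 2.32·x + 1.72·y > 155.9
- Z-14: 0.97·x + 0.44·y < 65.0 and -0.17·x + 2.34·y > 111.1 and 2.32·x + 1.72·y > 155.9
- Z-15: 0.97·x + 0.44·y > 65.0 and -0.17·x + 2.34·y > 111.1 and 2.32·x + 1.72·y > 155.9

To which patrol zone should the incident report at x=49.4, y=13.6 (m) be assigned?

0.97·49.4 + 0.44·13.6 = 53.902, which is < 65.0
-0.17·49.4 + 2.34·13.6 = 23.426, which is < 111.1
2.32·49.4 + 1.72·13.6 = 138.000, which is < 155.9
This sign pattern matches Z-18.

Z-18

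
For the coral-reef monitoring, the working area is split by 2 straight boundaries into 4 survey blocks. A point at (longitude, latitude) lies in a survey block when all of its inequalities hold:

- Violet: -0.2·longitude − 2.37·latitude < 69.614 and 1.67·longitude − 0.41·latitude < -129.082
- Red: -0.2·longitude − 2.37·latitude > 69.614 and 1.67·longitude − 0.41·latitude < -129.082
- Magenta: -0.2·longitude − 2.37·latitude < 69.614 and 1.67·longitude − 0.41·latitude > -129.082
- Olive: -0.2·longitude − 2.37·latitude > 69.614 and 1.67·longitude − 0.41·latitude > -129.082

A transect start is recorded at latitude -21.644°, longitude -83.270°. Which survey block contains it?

Violet

-0.2·-83.270 − 2.37·-21.644 = 67.950, which is < 69.614
1.67·-83.270 − 0.41·-21.644 = -130.187, which is < -129.082
This sign pattern matches Violet.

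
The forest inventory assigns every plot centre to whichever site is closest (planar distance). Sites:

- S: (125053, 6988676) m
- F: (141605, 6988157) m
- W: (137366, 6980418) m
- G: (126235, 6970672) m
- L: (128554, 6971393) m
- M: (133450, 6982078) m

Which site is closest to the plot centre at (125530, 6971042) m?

G

Squared distances to each site:
S: 311185485.000; F: 551328850.000; W: 228000272.000; G: 633925.000; L: 9267777.000; M: 184519696.000.
Minimum at G.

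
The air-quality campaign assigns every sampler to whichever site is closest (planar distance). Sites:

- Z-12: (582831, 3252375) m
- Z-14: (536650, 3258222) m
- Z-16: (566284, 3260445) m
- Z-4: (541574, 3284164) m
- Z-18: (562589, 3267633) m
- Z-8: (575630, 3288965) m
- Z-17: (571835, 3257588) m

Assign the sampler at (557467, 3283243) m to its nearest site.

Squared distances to each site:
Z-12: 1596165920.000; Z-14: 1059397930.000; Z-16: 597488293.000; Z-4: 253435690.000; Z-18: 269906984.000; Z-8: 362635853.000; Z-17: 864618449.000.
Minimum at Z-4.

Z-4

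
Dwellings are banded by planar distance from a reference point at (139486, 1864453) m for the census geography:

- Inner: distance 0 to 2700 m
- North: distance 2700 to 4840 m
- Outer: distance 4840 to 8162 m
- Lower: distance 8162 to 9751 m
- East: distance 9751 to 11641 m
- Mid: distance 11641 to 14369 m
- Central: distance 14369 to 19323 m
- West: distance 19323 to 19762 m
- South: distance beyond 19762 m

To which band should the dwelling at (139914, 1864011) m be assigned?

Inner

Distance = √((139914−139486)² + (1864011−1864453)²) = √(183184.000 + 195364.000) = 615.263 m.
0 ≤ 615.263 < 2700 → Inner.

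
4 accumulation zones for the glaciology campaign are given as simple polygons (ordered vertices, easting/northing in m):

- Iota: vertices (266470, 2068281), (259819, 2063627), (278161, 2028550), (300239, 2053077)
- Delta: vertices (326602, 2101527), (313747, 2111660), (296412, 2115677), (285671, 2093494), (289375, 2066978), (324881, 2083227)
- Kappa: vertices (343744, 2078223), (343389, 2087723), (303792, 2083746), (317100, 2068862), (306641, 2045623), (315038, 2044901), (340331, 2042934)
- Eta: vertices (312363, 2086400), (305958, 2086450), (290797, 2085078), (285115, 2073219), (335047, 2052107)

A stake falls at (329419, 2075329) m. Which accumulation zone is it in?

Kappa

Cast a ray rightward from (329419, 2075329). For each polygon, the edges (by vertex number in listed order) whose endpoints lie on opposite sides of northing = 2075329, where each meets that height, and whether that is right or left of the point:
Iota: no edge straddles that height → 0 crossings.
Delta: 4–5 at easting≈288208.5 (left), 5–6 at easting≈307622.9 (left) → 0 crossings.
Kappa: 3–4 at easting≈311317.8 (left), 7–1 at easting≈343464.1 (right) → 1 crossing.
Eta: 3–4 at easting≈286126.0 (left), 5–1 at easting≈319686.2 (left) → 0 crossings.
Only Kappa has an odd count, so the point is inside Kappa.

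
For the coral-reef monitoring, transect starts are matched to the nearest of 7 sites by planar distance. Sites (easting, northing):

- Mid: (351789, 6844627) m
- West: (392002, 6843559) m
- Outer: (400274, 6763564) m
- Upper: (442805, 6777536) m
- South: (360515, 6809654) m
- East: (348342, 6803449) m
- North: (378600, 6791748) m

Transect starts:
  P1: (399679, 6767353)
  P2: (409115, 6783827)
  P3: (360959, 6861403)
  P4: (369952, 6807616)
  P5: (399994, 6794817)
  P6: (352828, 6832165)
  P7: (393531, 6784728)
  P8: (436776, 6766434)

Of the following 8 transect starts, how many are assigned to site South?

1

P1 → Outer
P2 → Outer
P3 → Mid
P4 → South
P5 → North
P6 → Mid
P7 → North
P8 → Upper
1 of the 8 goes to South.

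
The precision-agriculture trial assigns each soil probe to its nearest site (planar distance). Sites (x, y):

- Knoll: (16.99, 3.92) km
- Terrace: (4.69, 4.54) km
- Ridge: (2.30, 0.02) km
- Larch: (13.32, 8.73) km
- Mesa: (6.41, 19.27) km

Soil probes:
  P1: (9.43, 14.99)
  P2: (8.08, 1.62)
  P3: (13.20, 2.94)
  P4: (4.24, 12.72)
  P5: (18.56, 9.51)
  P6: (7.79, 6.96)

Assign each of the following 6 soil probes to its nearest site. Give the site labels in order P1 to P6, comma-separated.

P1 → Mesa (d²=27.44)
P2 → Terrace (d²=20.02)
P3 → Knoll (d²=15.32)
P4 → Mesa (d²=47.61)
P5 → Larch (d²=28.07)
P6 → Terrace (d²=15.47)

Mesa, Terrace, Knoll, Mesa, Larch, Terrace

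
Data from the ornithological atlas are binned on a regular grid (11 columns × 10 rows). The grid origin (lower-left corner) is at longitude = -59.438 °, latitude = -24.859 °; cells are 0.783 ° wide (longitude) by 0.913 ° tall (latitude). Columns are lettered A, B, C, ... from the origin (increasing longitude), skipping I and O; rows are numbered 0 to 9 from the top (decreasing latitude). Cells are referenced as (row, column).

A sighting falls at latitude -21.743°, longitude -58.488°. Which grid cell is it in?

(6, B)

Column index: ⌊(-58.488 − -59.438) / 0.783⌋ = ⌊1.213⌋ = 1 → column B
Row offset from origin: ⌊(-21.743 − -24.859) / 0.913⌋ = ⌊3.413⌋ = 3 → row 6 (counted from top)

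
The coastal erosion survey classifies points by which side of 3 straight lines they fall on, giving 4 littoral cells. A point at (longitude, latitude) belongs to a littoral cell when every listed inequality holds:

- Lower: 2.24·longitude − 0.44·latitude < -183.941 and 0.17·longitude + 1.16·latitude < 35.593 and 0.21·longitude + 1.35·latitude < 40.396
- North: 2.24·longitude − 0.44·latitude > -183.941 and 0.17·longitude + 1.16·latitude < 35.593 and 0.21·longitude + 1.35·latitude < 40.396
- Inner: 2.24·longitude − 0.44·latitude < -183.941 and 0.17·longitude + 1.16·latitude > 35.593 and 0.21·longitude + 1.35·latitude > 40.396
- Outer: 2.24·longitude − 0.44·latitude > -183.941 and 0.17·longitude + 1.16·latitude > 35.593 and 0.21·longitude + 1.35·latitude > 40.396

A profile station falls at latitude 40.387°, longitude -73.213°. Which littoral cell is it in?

2.24·-73.213 − 0.44·40.387 = -181.767, which is > -183.941
0.17·-73.213 + 1.16·40.387 = 34.403, which is < 35.593
0.21·-73.213 + 1.35·40.387 = 39.148, which is < 40.396
This sign pattern matches North.

North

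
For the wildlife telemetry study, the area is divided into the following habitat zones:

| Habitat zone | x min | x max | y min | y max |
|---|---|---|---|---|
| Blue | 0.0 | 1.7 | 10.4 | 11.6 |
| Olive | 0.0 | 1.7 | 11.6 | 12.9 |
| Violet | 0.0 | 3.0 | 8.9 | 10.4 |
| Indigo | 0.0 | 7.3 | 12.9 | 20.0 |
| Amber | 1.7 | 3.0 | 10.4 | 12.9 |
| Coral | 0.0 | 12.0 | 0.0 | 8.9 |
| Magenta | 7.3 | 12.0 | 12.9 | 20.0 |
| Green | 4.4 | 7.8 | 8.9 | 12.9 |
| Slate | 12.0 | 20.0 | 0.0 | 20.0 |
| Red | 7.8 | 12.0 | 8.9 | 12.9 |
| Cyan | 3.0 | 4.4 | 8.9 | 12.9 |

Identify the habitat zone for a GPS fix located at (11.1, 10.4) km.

The point has x = 11.1 and y = 10.4.
Only Red satisfies 7.8 ≤ x ≤ 12.0 and 8.9 ≤ y ≤ 12.9.

Red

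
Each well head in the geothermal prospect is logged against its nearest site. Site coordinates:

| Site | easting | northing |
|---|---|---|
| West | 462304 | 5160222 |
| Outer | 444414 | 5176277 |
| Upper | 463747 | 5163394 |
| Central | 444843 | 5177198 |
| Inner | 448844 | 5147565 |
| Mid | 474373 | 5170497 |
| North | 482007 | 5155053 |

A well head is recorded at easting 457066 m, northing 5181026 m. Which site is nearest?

Central

Squared distances to each site:
West: 460243060.000; Outer: 182626105.000; Upper: 355523185.000; Central: 164055313.000; Inner: 1187239805.000; Mid: 410392090.000; North: 1296650210.000.
Minimum at Central.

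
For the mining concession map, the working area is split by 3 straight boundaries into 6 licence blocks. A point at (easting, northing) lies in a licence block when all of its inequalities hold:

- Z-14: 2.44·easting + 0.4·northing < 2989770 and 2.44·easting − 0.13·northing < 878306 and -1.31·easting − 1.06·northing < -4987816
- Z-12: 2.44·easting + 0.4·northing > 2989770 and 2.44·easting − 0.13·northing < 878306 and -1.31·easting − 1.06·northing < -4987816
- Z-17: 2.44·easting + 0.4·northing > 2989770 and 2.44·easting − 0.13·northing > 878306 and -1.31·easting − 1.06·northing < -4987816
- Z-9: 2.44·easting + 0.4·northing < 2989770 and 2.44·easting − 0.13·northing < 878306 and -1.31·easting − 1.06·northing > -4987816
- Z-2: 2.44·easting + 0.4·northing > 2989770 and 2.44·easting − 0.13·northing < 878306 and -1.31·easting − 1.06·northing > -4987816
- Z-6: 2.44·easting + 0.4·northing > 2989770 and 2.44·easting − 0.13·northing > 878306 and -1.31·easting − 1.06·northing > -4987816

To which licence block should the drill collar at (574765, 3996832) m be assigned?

Z-17

2.44·574765 + 0.4·3996832 = 3001159.400, which is > 2989770
2.44·574765 − 0.13·3996832 = 882838.440, which is > 878306
-1.31·574765 − 1.06·3996832 = -4989584.070, which is < -4987816
This sign pattern matches Z-17.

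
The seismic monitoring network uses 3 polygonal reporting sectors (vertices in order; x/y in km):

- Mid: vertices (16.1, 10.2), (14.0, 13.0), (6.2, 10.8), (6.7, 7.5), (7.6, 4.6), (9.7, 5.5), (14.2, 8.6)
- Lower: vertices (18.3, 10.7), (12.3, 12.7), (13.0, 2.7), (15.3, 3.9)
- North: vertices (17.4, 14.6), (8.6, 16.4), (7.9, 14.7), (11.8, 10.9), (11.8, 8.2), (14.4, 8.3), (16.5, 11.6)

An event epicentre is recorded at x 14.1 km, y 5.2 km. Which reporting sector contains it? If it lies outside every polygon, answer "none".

Cast a ray rightward from (14.1, 5.2). For each polygon, the edges (by vertex number in listed order) whose endpoints lie on opposite sides of y = 5.2, where each meets that height, and whether that is right or left of the point:
Mid: 4–5 at x≈7.41 (left), 5–6 at x≈9.00 (left) → 0 crossings.
Lower: 2–3 at x≈12.82 (left), 4–1 at x≈15.87 (right) → 1 crossing.
North: no edge straddles that height → 0 crossings.
Only Lower has an odd count, so the point is inside Lower.

Lower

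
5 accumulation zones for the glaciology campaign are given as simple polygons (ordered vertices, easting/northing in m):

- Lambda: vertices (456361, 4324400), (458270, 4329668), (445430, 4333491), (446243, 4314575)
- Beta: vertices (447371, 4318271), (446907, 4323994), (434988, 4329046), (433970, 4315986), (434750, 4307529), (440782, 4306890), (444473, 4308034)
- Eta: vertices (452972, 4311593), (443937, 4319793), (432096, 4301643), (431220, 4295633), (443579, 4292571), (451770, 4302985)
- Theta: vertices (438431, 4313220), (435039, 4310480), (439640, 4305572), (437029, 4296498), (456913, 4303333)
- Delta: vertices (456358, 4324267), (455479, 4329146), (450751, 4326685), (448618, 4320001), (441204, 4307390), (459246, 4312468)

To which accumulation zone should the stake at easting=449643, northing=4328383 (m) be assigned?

Cast a ray rightward from (449643, 4328383). For each polygon, the edges (by vertex number in listed order) whose endpoints lie on opposite sides of northing = 4328383, where each meets that height, and whether that is right or left of the point:
Lambda: 1–2 at easting≈457804.3 (right), 3–4 at easting≈445649.5 (left) → 1 crossing.
Beta: 2–3 at easting≈436552.2 (left), 3–4 at easting≈434936.3 (left) → 0 crossings.
Eta: no edge straddles that height → 0 crossings.
Theta: no edge straddles that height → 0 crossings.
Delta: 1–2 at easting≈455616.5 (right), 2–3 at easting≈454013.1 (right) → 2 crossings.
Only Lambda has an odd count, so the point is inside Lambda.

Lambda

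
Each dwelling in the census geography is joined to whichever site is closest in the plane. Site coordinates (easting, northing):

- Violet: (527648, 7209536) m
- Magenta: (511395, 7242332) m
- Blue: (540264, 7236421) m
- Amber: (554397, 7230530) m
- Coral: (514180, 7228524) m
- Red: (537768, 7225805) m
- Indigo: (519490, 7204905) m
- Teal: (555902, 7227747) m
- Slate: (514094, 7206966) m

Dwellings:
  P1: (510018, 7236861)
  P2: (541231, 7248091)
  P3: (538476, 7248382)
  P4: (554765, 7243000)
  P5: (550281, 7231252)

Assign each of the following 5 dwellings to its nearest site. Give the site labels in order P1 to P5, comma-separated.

Magenta, Blue, Blue, Amber, Amber

P1 → Magenta (d²=31827970.00)
P2 → Blue (d²=137123989.00)
P3 → Blue (d²=146262465.00)
P4 → Amber (d²=155636324.00)
P5 → Amber (d²=17462740.00)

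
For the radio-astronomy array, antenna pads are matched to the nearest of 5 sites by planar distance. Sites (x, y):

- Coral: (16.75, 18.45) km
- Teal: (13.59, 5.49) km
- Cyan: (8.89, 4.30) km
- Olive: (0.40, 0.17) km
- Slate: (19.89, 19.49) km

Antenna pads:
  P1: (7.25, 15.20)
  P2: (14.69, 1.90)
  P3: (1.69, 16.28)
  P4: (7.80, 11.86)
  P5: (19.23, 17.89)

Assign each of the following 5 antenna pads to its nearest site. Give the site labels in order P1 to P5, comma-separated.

P1 → Coral (d²=100.81)
P2 → Teal (d²=14.10)
P3 → Cyan (d²=195.36)
P4 → Cyan (d²=58.34)
P5 → Slate (d²=3.00)

Coral, Teal, Cyan, Cyan, Slate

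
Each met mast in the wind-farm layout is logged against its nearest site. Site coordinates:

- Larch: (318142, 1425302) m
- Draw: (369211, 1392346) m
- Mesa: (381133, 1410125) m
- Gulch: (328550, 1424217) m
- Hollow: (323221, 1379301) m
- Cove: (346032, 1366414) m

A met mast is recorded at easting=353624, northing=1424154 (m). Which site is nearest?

Gulch

Squared distances to each site:
Larch: 1260290228.000; Draw: 1254703433.000; Mesa: 953557922.000; Gulch: 628709445.000; Hollow: 2936134018.000; Cove: 3391546064.000.
Minimum at Gulch.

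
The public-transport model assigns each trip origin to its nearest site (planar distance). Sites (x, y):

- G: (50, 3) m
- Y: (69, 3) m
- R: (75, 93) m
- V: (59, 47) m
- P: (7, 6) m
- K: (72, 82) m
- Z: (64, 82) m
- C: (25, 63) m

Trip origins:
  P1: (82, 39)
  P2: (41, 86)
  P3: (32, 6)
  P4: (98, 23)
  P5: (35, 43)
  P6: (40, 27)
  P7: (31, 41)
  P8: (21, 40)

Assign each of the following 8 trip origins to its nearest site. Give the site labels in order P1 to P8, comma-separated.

P1 → V (d²=593.00)
P2 → Z (d²=545.00)
P3 → G (d²=333.00)
P4 → Y (d²=1241.00)
P5 → C (d²=500.00)
P6 → G (d²=676.00)
P7 → C (d²=520.00)
P8 → C (d²=545.00)

V, Z, G, Y, C, G, C, C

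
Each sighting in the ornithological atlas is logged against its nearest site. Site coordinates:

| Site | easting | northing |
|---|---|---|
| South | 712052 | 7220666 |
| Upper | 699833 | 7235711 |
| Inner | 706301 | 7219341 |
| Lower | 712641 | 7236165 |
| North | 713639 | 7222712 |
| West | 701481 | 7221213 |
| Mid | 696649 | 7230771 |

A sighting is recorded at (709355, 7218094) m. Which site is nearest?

Squared distances to each site:
South: 13888993.000; Upper: 401027173.000; Inner: 10881925.000; Lower: 337358837.000; North: 39678580.000; West: 71728037.000; Mid: 322148765.000.
Minimum at Inner.

Inner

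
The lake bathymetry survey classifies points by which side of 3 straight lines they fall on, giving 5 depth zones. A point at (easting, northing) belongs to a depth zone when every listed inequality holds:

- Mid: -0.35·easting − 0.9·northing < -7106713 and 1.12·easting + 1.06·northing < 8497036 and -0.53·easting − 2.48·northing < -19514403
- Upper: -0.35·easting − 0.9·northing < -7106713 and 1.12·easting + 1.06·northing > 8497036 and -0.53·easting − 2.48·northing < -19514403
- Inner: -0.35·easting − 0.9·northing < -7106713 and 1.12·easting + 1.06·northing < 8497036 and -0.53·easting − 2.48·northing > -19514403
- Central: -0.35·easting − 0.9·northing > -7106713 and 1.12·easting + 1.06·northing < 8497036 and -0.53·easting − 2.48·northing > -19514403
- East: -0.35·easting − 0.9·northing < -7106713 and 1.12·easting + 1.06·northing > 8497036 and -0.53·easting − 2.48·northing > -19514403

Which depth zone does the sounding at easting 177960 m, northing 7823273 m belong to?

-0.35·177960 − 0.9·7823273 = -7103231.700, which is > -7106713
1.12·177960 + 1.06·7823273 = 8491984.580, which is < 8497036
-0.53·177960 − 2.48·7823273 = -19496035.840, which is > -19514403
This sign pattern matches Central.

Central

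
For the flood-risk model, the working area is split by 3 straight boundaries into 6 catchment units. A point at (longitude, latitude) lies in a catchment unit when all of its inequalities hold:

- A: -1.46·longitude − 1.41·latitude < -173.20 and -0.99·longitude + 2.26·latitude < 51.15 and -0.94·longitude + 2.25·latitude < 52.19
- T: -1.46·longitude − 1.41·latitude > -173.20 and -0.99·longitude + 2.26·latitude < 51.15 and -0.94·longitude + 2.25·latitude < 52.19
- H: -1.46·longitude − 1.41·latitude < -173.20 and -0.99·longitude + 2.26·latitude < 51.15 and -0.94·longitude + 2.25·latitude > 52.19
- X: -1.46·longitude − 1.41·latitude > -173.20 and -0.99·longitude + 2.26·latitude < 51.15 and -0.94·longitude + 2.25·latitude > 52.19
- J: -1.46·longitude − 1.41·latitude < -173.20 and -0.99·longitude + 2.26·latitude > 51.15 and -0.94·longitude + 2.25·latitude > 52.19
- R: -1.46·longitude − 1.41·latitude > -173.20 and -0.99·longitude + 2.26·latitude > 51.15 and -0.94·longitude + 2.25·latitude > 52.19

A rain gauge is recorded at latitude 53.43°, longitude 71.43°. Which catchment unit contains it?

-1.46·71.43 − 1.41·53.43 = -179.624, which is < -173.20
-0.99·71.43 + 2.26·53.43 = 50.036, which is < 51.15
-0.94·71.43 + 2.25·53.43 = 53.073, which is > 52.19
This sign pattern matches H.

H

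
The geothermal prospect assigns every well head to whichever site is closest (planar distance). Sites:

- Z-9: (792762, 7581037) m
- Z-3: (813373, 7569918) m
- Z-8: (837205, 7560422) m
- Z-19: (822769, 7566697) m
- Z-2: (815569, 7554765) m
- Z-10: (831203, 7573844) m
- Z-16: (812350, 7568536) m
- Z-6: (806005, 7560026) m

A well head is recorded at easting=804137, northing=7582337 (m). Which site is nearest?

Z-9

Squared distances to each site:
Z-9: 131080625.000; Z-3: 239535257.000; Z-8: 1573759849.000; Z-19: 591761024.000; Z-2: 890905808.000; Z-10: 804699405.000; Z-16: 257920970.000; Z-6: 501270145.000.
Minimum at Z-9.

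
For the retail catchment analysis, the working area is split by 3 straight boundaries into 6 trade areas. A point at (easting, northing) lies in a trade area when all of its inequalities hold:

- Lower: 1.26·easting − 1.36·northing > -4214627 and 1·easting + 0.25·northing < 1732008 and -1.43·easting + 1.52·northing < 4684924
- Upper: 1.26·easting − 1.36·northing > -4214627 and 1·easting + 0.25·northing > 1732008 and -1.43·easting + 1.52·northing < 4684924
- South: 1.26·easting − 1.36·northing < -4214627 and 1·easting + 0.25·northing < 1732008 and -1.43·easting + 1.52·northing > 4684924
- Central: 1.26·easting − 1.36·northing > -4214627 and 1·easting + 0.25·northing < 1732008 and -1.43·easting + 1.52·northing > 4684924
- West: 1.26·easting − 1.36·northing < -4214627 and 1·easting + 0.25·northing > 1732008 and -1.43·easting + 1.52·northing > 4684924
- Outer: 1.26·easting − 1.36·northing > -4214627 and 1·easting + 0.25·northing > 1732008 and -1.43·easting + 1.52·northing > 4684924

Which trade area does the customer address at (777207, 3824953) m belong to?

1.26·777207 − 1.36·3824953 = -4222655.260, which is < -4214627
1·777207 + 0.25·3824953 = 1733445.250, which is > 1732008
-1.43·777207 + 1.52·3824953 = 4702522.550, which is > 4684924
This sign pattern matches West.

West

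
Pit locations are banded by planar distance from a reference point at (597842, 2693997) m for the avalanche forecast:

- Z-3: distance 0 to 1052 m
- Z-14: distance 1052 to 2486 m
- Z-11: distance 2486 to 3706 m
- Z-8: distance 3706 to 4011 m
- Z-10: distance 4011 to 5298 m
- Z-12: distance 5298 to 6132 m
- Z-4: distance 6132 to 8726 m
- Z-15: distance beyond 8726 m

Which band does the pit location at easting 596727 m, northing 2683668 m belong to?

Z-15

Distance = √((596727−597842)² + (2683668−2693997)²) = √(1243225.000 + 106688241.000) = 10389.007 m.
8726 ≤ 10389.007 < ∞ → Z-15.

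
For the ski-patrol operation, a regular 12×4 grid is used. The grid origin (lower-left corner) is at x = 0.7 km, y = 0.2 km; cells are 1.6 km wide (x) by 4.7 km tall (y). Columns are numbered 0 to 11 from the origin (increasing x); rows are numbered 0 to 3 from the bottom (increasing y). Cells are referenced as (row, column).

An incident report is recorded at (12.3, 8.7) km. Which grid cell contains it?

Column index: ⌊(12.3 − 0.7) / 1.6⌋ = ⌊7.250⌋ = 7
Row offset from origin: ⌊(8.7 − 0.2) / 4.7⌋ = ⌊1.809⌋ = 1 → row 1

(1, 7)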